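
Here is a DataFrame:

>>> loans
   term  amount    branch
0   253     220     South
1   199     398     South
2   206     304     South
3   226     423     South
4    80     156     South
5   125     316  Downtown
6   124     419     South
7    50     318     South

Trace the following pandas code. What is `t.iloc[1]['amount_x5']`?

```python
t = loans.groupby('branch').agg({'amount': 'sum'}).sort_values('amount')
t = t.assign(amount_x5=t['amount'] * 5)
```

group by branch, sum of amount:
          amount
branch          
Downtown     316
South       2238
sort by amount:
          amount
branch          
Downtown     316
South       2238
add column amount_x5 = t['amount'] * 5:
          amount  amount_x5
branch                     
Downtown     316       1580
South       2238      11190
Finally, value at position 1, column 'amount_x5' = 11190.

11190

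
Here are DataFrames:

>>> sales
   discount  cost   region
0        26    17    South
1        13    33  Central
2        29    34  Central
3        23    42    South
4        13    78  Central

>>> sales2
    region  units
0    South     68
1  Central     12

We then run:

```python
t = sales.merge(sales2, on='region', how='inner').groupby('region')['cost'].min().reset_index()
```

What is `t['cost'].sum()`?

50

merge on 'region' (how='inner') → 5 rows:
   discount  cost   region  units
0        26    17    South     68
1        13    33  Central     12
2        29    34  Central     12
3        23    42    South     68
4        13    78  Central     12
group by region, min of cost:
region
Central    33
South      17
Name: cost, dtype: int64
reset_index():
    region  cost
0  Central    33
1    South    17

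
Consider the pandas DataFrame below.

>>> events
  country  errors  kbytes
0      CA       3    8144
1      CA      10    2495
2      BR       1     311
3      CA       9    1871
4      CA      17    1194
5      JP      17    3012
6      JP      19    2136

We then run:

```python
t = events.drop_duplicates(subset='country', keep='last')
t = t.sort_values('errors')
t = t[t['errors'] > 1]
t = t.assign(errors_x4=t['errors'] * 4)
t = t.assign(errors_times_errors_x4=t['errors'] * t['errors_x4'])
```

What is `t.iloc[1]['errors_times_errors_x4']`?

drop duplicate country (keep=last):
  country  errors  kbytes
2      BR       1     311
4      CA      17    1194
6      JP      19    2136
sort by errors:
  country  errors  kbytes
2      BR       1     311
4      CA      17    1194
6      JP      19    2136
filter rows where errors > 1:
  country  errors  kbytes
4      CA      17    1194
6      JP      19    2136
add column errors_x4 = t['errors'] * 4:
  country  errors  kbytes  errors_x4
4      CA      17    1194         68
6      JP      19    2136         76
add column errors_times_errors_x4 = t['errors'] * t['errors_x4']:
  country  errors  kbytes  errors_x4  errors_times_errors_x4
4      CA      17    1194         68                    1156
6      JP      19    2136         76                    1444
So iloc[1]['errors_times_errors_x4'] = 1444.

1444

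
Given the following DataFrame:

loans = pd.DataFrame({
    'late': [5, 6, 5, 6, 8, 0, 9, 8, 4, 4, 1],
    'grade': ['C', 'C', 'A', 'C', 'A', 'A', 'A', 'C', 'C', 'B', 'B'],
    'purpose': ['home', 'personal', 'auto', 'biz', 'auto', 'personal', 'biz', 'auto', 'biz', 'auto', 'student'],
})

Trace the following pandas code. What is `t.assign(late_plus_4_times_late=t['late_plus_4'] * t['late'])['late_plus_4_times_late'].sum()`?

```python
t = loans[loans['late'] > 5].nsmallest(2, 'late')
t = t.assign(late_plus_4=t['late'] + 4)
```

filter rows where late > 5:
   late grade   purpose
1     6     C  personal
3     6     C       biz
4     8     A      auto
6     9     A       biz
7     8     C      auto
take 2 rows with smallest late:
   late grade   purpose
1     6     C  personal
3     6     C       biz
add column late_plus_4 = t['late'] + 4:
   late grade   purpose  late_plus_4
1     6     C  personal           10
3     6     C       biz           10
add column late_plus_4_times_late = t['late_plus_4'] * t['late']:
   late grade   purpose  late_plus_4  late_plus_4_times_late
1     6     C  personal           10                      60
3     6     C       biz           10                      60

120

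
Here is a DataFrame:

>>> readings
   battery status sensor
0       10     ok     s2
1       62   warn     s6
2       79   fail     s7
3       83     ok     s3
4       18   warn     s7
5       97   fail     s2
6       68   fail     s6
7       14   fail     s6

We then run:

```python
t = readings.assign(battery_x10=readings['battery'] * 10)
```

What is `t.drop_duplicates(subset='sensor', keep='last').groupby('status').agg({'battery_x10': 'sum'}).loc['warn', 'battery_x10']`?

add column battery_x10 = readings['battery'] * 10:
   battery status sensor  battery_x10
0       10     ok     s2          100
1       62   warn     s6          620
2       79   fail     s7          790
3       83     ok     s3          830
4       18   warn     s7          180
5       97   fail     s2          970
6       68   fail     s6          680
7       14   fail     s6          140
drop duplicate sensor (keep=last):
   battery status sensor  battery_x10
3       83     ok     s3          830
4       18   warn     s7          180
5       97   fail     s2          970
7       14   fail     s6          140
group by status, sum of battery_x10:
        battery_x10
status             
fail           1110
ok              830
warn            180

180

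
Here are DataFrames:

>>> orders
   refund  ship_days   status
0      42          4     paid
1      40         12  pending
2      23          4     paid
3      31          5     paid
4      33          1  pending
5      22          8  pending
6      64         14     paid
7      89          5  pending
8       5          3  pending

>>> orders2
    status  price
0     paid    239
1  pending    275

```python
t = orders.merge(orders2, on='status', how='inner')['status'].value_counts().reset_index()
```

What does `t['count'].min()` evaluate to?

4

merge on 'status' (how='inner') → 9 rows:
   refund  ship_days   status  price
0      42          4     paid    239
1      40         12  pending    275
2      23          4     paid    239
3      31          5     paid    239
4      33          1  pending    275
5      22          8  pending    275
6      64         14     paid    239
7      89          5  pending    275
8       5          3  pending    275
value_counts of status:
status
pending    5
paid       4
Name: count, dtype: int64
reset_index():
    status  count
0  pending      5
1     paid      4
Hence 4.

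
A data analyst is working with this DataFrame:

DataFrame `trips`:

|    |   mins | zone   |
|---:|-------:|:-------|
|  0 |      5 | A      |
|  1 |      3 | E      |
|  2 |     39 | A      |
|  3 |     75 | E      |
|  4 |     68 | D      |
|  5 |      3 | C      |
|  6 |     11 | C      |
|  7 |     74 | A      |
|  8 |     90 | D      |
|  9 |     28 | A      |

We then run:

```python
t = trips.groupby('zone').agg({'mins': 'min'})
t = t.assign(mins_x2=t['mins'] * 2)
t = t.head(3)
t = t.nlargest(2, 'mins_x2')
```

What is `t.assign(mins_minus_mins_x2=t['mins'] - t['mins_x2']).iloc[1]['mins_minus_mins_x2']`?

-5

group by zone, min of mins:
      mins
zone      
A        5
C        3
D       68
E        3
add column mins_x2 = t['mins'] * 2:
      mins  mins_x2
zone               
A        5       10
C        3        6
D       68      136
E        3        6
take first 3 rows:
      mins  mins_x2
zone               
A        5       10
C        3        6
D       68      136
take 2 rows with largest mins_x2:
      mins  mins_x2
zone               
D       68      136
A        5       10
add column mins_minus_mins_x2 = t['mins'] - t['mins_x2']:
      mins  mins_x2  mins_minus_mins_x2
zone                                   
D       68      136                 -68
A        5       10                  -5
value at position 1, column 'mins_minus_mins_x2' → -5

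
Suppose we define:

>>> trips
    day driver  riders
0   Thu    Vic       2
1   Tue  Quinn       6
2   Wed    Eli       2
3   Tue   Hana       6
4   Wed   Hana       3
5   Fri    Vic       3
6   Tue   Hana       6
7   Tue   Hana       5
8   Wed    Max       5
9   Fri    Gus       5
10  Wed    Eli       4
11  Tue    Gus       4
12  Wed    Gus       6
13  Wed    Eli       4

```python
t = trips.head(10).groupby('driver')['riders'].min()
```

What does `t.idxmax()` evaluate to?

Quinn

take first 10 rows:
   day driver  riders
0  Thu    Vic       2
1  Tue  Quinn       6
2  Wed    Eli       2
3  Tue   Hana       6
4  Wed   Hana       3
5  Fri    Vic       3
6  Tue   Hana       6
7  Tue   Hana       5
8  Wed    Max       5
9  Fri    Gus       5
group by driver, min of riders:
driver
Eli      2
Gus      5
Hana     3
Max      5
Quinn    6
Vic      2
Name: riders, dtype: int64
Reading off the label with the largest value, we get Quinn.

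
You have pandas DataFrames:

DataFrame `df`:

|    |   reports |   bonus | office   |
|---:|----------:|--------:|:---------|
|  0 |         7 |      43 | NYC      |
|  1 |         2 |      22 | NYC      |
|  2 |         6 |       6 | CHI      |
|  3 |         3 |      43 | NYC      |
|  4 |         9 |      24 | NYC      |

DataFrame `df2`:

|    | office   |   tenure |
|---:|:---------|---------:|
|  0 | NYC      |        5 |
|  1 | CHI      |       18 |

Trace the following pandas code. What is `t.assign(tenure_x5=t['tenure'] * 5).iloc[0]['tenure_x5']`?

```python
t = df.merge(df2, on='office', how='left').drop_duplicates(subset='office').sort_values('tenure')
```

25

merge on 'office' (how='left') → 5 rows:
   reports  bonus office  tenure
0        7     43    NYC       5
1        2     22    NYC       5
2        6      6    CHI      18
3        3     43    NYC       5
4        9     24    NYC       5
drop duplicate office (keep=first):
   reports  bonus office  tenure
0        7     43    NYC       5
2        6      6    CHI      18
sort by tenure:
   reports  bonus office  tenure
0        7     43    NYC       5
2        6      6    CHI      18
add column tenure_x5 = t['tenure'] * 5:
   reports  bonus office  tenure  tenure_x5
0        7     43    NYC       5         25
2        6      6    CHI      18         90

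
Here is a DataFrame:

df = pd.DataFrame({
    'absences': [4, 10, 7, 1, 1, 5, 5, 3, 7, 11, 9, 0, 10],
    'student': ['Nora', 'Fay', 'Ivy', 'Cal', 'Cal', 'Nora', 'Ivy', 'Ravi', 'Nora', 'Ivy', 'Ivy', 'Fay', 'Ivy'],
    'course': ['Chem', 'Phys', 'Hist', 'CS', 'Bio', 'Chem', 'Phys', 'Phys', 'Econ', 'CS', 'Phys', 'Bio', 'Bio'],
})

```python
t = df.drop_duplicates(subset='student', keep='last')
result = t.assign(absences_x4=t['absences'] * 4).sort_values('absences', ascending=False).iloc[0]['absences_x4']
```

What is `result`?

40

drop duplicate student (keep=last):
    absences student course
4          1     Cal    Bio
7          3    Ravi   Phys
8          7    Nora   Econ
11         0     Fay    Bio
12        10     Ivy    Bio
add column absences_x4 = t['absences'] * 4:
    absences student course  absences_x4
4          1     Cal    Bio            4
7          3    Ravi   Phys           12
8          7    Nora   Econ           28
11         0     Fay    Bio            0
12        10     Ivy    Bio           40
sort by absences descending:
    absences student course  absences_x4
12        10     Ivy    Bio           40
8          7    Nora   Econ           28
7          3    Ravi   Phys           12
4          1     Cal    Bio            4
11         0     Fay    Bio            0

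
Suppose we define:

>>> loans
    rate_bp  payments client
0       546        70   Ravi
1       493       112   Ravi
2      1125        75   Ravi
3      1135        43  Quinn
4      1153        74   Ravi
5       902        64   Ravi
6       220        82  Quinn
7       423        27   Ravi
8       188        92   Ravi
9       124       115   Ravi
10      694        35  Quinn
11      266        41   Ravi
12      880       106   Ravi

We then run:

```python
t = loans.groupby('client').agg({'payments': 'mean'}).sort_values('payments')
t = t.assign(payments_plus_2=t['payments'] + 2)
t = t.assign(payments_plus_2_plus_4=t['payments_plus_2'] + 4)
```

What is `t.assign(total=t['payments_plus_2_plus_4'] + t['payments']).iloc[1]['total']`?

161.2

group by client, mean of payments:
         payments
client           
Quinn   53.333333
Ravi    77.600000
sort by payments:
         payments
client           
Quinn   53.333333
Ravi    77.600000
add column payments_plus_2 = t['payments'] + 2:
         payments  payments_plus_2
client                            
Quinn   53.333333        55.333333
Ravi    77.600000        79.600000
add column payments_plus_2_plus_4 = t['payments_plus_2'] + 4:
         payments  payments_plus_2  payments_plus_2_plus_4
client                                                    
Quinn   53.333333        55.333333               59.333333
Ravi    77.600000        79.600000               83.600000
add column total = t['payments_plus_2_plus_4'] + t['payments']:
         payments  payments_plus_2  payments_plus_2_plus_4       total
client                                                                
Quinn   53.333333        55.333333               59.333333  112.666667
Ravi    77.600000        79.600000               83.600000  161.200000
Then the value at position 1, column 'total': 161.2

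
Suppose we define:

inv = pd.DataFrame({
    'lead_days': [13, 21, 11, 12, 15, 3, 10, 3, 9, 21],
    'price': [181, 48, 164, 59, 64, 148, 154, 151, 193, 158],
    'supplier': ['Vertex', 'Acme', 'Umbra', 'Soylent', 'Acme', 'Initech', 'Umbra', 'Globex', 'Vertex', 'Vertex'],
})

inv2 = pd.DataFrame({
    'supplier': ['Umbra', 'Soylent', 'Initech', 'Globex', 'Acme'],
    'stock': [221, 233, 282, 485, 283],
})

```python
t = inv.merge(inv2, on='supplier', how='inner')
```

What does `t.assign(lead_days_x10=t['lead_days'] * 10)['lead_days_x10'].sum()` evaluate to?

750

merge on 'supplier' (how='inner') → 7 rows:
   lead_days  price supplier  stock
0         21     48     Acme    283
1         11    164    Umbra    221
2         12     59  Soylent    233
3         15     64     Acme    283
4          3    148  Initech    282
5         10    154    Umbra    221
6          3    151   Globex    485
add column lead_days_x10 = t['lead_days'] * 10:
   lead_days  price supplier  stock  lead_days_x10
0         21     48     Acme    283            210
1         11    164    Umbra    221            110
2         12     59  Soylent    233            120
3         15     64     Acme    283            150
4          3    148  Initech    282             30
5         10    154    Umbra    221            100
6          3    151   Globex    485             30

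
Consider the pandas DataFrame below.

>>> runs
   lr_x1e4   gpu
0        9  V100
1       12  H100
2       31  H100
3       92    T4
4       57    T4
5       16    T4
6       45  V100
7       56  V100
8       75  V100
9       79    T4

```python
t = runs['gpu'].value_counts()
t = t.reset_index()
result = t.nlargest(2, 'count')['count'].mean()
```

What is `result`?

4.0

value_counts of gpu:
gpu
V100    4
T4      4
H100    2
Name: count, dtype: int64
reset_index():
    gpu  count
0  V100      4
1    T4      4
2  H100      2
take 2 rows with largest count:
    gpu  count
0  V100      4
1    T4      4
Taking the mean of column 'count' gives 4.0.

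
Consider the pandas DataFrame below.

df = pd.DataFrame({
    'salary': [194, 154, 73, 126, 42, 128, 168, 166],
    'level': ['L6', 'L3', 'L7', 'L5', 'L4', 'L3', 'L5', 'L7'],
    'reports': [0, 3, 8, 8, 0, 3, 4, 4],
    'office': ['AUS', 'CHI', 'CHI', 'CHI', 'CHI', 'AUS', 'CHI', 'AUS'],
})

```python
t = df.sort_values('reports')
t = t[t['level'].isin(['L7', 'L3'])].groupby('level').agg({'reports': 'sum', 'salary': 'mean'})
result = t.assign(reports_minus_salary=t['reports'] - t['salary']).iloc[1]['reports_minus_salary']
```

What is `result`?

-107.5

sort by reports:
   salary level  reports office
0     194    L6        0    AUS
4      42    L4        0    CHI
1     154    L3        3    CHI
5     128    L3        3    AUS
6     168    L5        4    CHI
7     166    L7        4    AUS
2      73    L7        8    CHI
3     126    L5        8    CHI
filter rows where level in ['L7', 'L3']:
   salary level  reports office
1     154    L3        3    CHI
5     128    L3        3    AUS
7     166    L7        4    AUS
2      73    L7        8    CHI
group by level: sum(reports), mean(salary):
       reports  salary
level                 
L3           6   141.0
L7          12   119.5
add column reports_minus_salary = t['reports'] - t['salary']:
       reports  salary  reports_minus_salary
level                                       
L3           6   141.0                -135.0
L7          12   119.5                -107.5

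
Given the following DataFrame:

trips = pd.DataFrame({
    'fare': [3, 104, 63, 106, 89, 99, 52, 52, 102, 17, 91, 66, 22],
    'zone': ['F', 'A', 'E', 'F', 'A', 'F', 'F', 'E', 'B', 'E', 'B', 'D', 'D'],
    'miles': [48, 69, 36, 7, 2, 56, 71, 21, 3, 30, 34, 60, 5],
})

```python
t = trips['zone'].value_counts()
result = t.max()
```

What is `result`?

4

value_counts of zone:
zone
F    4
E    3
A    2
B    2
D    2
Name: count, dtype: int64
Reading off the max of the resulting series, we get 4.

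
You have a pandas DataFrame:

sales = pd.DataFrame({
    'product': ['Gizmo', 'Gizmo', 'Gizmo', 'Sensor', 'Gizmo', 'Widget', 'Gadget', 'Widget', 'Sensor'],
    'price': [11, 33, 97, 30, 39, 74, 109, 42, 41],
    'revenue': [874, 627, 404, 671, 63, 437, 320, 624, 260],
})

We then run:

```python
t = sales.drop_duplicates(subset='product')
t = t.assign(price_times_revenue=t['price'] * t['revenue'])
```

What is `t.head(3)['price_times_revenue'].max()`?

32338

drop duplicate product (keep=first):
  product  price  revenue
0   Gizmo     11      874
3  Sensor     30      671
5  Widget     74      437
6  Gadget    109      320
add column price_times_revenue = t['price'] * t['revenue']:
  product  price  revenue  price_times_revenue
0   Gizmo     11      874                 9614
3  Sensor     30      671                20130
5  Widget     74      437                32338
6  Gadget    109      320                34880
take first 3 rows:
  product  price  revenue  price_times_revenue
0   Gizmo     11      874                 9614
3  Sensor     30      671                20130
5  Widget     74      437                32338
max of column 'price_times_revenue' → 32338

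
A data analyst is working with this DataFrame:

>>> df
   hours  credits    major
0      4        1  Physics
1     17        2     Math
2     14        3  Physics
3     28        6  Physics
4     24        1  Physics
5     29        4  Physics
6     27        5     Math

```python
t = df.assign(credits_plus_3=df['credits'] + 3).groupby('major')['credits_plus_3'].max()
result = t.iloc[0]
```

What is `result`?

8

add column credits_plus_3 = df['credits'] + 3:
   hours  credits    major  credits_plus_3
0      4        1  Physics               4
1     17        2     Math               5
2     14        3  Physics               6
3     28        6  Physics               9
4     24        1  Physics               4
5     29        4  Physics               7
6     27        5     Math               8
group by major, max of credits_plus_3:
major
Math       8
Physics    9
Name: credits_plus_3, dtype: int64
So iloc[0] = 8.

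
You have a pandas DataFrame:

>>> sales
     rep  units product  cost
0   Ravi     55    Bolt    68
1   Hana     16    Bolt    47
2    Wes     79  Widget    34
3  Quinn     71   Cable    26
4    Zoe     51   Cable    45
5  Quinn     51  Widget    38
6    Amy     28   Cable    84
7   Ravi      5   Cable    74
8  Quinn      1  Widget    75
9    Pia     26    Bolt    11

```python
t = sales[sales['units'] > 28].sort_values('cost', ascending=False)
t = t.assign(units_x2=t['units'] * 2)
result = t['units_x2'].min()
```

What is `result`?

filter rows where units > 28:
     rep  units product  cost
0   Ravi     55    Bolt    68
2    Wes     79  Widget    34
3  Quinn     71   Cable    26
4    Zoe     51   Cable    45
5  Quinn     51  Widget    38
sort by cost descending:
     rep  units product  cost
0   Ravi     55    Bolt    68
4    Zoe     51   Cable    45
5  Quinn     51  Widget    38
2    Wes     79  Widget    34
3  Quinn     71   Cable    26
add column units_x2 = t['units'] * 2:
     rep  units product  cost  units_x2
0   Ravi     55    Bolt    68       110
4    Zoe     51   Cable    45       102
5  Quinn     51  Widget    38       102
2    Wes     79  Widget    34       158
3  Quinn     71   Cable    26       142
Reading off the min of column 'units_x2', we get 102.

102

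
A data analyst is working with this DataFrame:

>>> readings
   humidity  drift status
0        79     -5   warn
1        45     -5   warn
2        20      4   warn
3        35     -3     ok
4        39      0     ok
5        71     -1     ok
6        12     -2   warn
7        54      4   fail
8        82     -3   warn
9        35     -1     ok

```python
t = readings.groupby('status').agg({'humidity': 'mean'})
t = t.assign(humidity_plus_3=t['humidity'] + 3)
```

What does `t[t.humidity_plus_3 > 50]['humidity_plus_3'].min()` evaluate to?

50.6

group by status, mean of humidity:
        humidity
status          
fail        54.0
ok          45.0
warn        47.6
add column humidity_plus_3 = t['humidity'] + 3:
        humidity  humidity_plus_3
status                           
fail        54.0             57.0
ok          45.0             48.0
warn        47.6             50.6
filter rows where humidity_plus_3 > 50:
        humidity  humidity_plus_3
status                           
fail        54.0             57.0
warn        47.6             50.6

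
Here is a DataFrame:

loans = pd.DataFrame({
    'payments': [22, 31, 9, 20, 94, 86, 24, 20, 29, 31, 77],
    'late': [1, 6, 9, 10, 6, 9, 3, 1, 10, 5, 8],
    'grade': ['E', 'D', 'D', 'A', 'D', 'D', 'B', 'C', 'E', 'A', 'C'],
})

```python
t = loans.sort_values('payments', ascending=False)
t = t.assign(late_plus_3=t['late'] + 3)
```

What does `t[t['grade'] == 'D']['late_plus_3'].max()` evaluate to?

12

sort by payments descending:
    payments  late grade
4         94     6     D
5         86     9     D
10        77     8     C
1         31     6     D
9         31     5     A
8         29    10     E
6         24     3     B
0         22     1     E
3         20    10     A
7         20     1     C
2          9     9     D
add column late_plus_3 = t['late'] + 3:
    payments  late grade  late_plus_3
4         94     6     D            9
5         86     9     D           12
10        77     8     C           11
1         31     6     D            9
9         31     5     A            8
8         29    10     E           13
6         24     3     B            6
0         22     1     E            4
3         20    10     A           13
7         20     1     C            4
2          9     9     D           12
filter rows where grade == 'D':
   payments  late grade  late_plus_3
4        94     6     D            9
5        86     9     D           12
1        31     6     D            9
2         9     9     D           12
So max() = 12.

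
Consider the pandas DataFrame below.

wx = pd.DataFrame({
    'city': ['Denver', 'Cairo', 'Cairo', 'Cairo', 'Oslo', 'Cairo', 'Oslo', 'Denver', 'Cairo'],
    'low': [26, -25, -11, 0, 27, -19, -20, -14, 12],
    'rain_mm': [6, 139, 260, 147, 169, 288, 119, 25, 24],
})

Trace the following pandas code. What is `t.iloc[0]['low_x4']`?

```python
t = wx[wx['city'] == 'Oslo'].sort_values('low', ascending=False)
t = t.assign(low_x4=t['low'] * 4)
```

filter rows where city == 'Oslo':
   city  low  rain_mm
4  Oslo   27      169
6  Oslo  -20      119
sort by low descending:
   city  low  rain_mm
4  Oslo   27      169
6  Oslo  -20      119
add column low_x4 = t['low'] * 4:
   city  low  rain_mm  low_x4
4  Oslo   27      169     108
6  Oslo  -20      119     -80
Finally, value at position 0, column 'low_x4' = 108.

108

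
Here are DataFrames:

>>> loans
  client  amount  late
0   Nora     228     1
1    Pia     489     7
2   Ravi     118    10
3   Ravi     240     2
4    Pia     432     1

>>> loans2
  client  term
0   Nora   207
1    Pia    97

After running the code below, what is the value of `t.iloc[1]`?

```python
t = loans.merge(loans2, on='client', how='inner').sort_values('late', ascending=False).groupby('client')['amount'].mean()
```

merge on 'client' (how='inner') → 3 rows:
  client  amount  late  term
0   Nora     228     1   207
1    Pia     489     7    97
2    Pia     432     1    97
sort by late descending:
  client  amount  late  term
1    Pia     489     7    97
0   Nora     228     1   207
2    Pia     432     1    97
group by client, mean of amount:
client
Nora    228.0
Pia     460.5
Name: amount, dtype: float64
Finally, value at position 1 = 460.5.

460.5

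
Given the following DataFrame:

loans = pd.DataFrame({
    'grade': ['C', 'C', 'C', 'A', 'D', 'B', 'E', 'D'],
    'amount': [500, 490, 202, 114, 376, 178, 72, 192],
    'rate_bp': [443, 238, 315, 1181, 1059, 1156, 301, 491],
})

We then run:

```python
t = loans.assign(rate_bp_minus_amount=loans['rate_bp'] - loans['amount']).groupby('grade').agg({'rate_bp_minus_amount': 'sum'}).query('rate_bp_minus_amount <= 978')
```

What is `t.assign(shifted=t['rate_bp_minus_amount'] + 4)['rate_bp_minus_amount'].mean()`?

add column rate_bp_minus_amount = loans['rate_bp'] - loans['amount']:
  grade  amount  rate_bp  rate_bp_minus_amount
0     C     500      443                   -57
1     C     490      238                  -252
2     C     202      315                   113
3     A     114     1181                  1067
4     D     376     1059                   683
5     B     178     1156                   978
6     E      72      301                   229
7     D     192      491                   299
group by grade, sum of rate_bp_minus_amount:
       rate_bp_minus_amount
grade                      
A                      1067
B                       978
C                      -196
D                       982
E                       229
filter rows where rate_bp_minus_amount <= 978:
       rate_bp_minus_amount
grade                      
B                       978
C                      -196
E                       229
add column shifted = t['rate_bp_minus_amount'] + 4:
       rate_bp_minus_amount  shifted
grade                               
B                       978      982
C                      -196     -192
E                       229      233
mean of column 'rate_bp_minus_amount' → 337.0

337.0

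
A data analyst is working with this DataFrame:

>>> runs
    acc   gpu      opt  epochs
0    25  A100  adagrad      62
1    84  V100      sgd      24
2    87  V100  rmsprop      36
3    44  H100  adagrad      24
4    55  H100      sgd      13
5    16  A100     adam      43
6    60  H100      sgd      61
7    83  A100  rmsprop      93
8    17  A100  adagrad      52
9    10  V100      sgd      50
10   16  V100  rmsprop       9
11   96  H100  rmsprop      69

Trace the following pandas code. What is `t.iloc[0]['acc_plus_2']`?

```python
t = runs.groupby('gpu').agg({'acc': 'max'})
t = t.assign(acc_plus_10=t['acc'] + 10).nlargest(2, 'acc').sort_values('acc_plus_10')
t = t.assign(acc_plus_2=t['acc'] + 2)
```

89

group by gpu, max of acc:
      acc
gpu      
A100   83
H100   96
V100   87
add column acc_plus_10 = t['acc'] + 10:
      acc  acc_plus_10
gpu                   
A100   83           93
H100   96          106
V100   87           97
take 2 rows with largest acc:
      acc  acc_plus_10
gpu                   
H100   96          106
V100   87           97
sort by acc_plus_10:
      acc  acc_plus_10
gpu                   
V100   87           97
H100   96          106
add column acc_plus_2 = t['acc'] + 2:
      acc  acc_plus_10  acc_plus_2
gpu                               
V100   87           97          89
H100   96          106          98
The value at position 0, column 'acc_plus_2' is 89.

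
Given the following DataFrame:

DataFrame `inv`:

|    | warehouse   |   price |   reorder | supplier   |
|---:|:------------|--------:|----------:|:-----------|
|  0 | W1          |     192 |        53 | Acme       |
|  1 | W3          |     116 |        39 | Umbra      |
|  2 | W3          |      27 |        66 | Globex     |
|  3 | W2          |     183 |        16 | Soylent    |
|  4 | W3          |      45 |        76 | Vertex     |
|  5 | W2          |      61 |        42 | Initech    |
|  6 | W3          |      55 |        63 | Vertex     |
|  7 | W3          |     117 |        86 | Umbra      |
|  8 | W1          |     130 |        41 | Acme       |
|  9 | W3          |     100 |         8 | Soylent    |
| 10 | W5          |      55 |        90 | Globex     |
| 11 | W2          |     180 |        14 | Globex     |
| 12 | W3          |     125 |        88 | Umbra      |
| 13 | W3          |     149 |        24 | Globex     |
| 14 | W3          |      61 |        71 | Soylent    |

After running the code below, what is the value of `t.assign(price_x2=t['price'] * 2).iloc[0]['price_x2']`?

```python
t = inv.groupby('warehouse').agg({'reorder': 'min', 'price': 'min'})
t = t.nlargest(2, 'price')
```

260

group by warehouse: min(reorder), min(price):
           reorder  price
warehouse                
W1              41    130
W2              14     61
W3               8     27
W5              90     55
take 2 rows with largest price:
           reorder  price
warehouse                
W1              41    130
W2              14     61
add column price_x2 = t['price'] * 2:
           reorder  price  price_x2
warehouse                          
W1              41    130       260
W2              14     61       122
value at position 0, column 'price_x2' → 260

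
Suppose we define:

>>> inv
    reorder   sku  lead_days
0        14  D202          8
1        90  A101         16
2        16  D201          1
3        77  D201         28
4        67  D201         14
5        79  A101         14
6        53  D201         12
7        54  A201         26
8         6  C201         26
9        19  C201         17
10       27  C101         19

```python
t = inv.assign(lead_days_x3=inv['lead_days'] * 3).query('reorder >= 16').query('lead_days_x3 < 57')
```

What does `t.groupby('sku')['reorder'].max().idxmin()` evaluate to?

C201

add column lead_days_x3 = inv['lead_days'] * 3:
    reorder   sku  lead_days  lead_days_x3
0        14  D202          8            24
1        90  A101         16            48
2        16  D201          1             3
3        77  D201         28            84
4        67  D201         14            42
5        79  A101         14            42
6        53  D201         12            36
7        54  A201         26            78
8         6  C201         26            78
9        19  C201         17            51
10       27  C101         19            57
filter rows where reorder >= 16:
    reorder   sku  lead_days  lead_days_x3
1        90  A101         16            48
2        16  D201          1             3
3        77  D201         28            84
4        67  D201         14            42
5        79  A101         14            42
6        53  D201         12            36
7        54  A201         26            78
9        19  C201         17            51
10       27  C101         19            57
filter rows where lead_days_x3 < 57:
   reorder   sku  lead_days  lead_days_x3
1       90  A101         16            48
2       16  D201          1             3
4       67  D201         14            42
5       79  A101         14            42
6       53  D201         12            36
9       19  C201         17            51
group by sku, max of reorder:
sku
A101    90
C201    19
D201    67
Name: reorder, dtype: int64
label with the smallest value → C201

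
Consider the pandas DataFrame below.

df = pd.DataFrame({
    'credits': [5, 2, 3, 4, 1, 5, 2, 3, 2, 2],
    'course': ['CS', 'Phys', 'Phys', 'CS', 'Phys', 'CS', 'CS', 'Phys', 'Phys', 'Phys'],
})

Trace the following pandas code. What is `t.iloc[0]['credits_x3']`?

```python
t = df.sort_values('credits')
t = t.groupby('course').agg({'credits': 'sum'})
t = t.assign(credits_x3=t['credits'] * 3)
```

sort by credits:
   credits course
4        1   Phys
1        2   Phys
6        2     CS
8        2   Phys
9        2   Phys
2        3   Phys
7        3   Phys
3        4     CS
0        5     CS
5        5     CS
group by course, sum of credits:
        credits
course         
CS           16
Phys         13
add column credits_x3 = t['credits'] * 3:
        credits  credits_x3
course                     
CS           16          48
Phys         13          39
The value at position 0, column 'credits_x3' is 48.

48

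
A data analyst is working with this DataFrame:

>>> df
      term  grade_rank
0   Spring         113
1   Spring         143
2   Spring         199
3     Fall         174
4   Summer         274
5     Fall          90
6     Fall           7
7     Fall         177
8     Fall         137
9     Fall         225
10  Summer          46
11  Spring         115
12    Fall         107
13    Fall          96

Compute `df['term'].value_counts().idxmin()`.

value_counts of term:
term
Fall      8
Spring    4
Summer    2
Name: count, dtype: int64
The label with the smallest value is Summer.

Summer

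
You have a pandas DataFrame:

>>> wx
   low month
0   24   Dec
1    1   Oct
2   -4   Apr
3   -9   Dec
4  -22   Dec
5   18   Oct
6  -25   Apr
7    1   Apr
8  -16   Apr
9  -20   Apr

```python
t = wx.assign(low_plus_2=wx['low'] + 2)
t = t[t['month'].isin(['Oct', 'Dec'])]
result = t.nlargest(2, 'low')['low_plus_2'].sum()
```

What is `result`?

add column low_plus_2 = wx['low'] + 2:
   low month  low_plus_2
0   24   Dec          26
1    1   Oct           3
2   -4   Apr          -2
3   -9   Dec          -7
4  -22   Dec         -20
5   18   Oct          20
6  -25   Apr         -23
7    1   Apr           3
8  -16   Apr         -14
9  -20   Apr         -18
filter rows where month in ['Oct', 'Dec']:
   low month  low_plus_2
0   24   Dec          26
1    1   Oct           3
3   -9   Dec          -7
4  -22   Dec         -20
5   18   Oct          20
take 2 rows with largest low:
   low month  low_plus_2
0   24   Dec          26
5   18   Oct          20
Finally, sum of column 'low_plus_2' = 46.

46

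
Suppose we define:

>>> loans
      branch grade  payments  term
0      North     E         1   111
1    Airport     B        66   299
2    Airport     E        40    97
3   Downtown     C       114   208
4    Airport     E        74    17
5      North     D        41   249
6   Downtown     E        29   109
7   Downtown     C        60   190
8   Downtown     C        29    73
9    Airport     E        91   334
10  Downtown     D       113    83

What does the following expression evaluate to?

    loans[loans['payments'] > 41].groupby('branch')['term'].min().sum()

filter rows where payments > 41:
      branch grade  payments  term
1    Airport     B        66   299
3   Downtown     C       114   208
4    Airport     E        74    17
7   Downtown     C        60   190
9    Airport     E        91   334
10  Downtown     D       113    83
group by branch, min of term:
branch
Airport     17
Downtown    83
Name: term, dtype: int64

100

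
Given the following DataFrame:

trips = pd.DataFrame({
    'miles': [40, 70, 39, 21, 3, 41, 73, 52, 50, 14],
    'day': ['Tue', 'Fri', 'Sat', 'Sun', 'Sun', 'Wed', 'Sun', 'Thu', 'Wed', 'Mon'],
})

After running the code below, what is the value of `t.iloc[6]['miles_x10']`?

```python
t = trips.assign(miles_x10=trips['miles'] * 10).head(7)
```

730

add column miles_x10 = trips['miles'] * 10:
   miles  day  miles_x10
0     40  Tue        400
1     70  Fri        700
2     39  Sat        390
3     21  Sun        210
4      3  Sun         30
5     41  Wed        410
6     73  Sun        730
7     52  Thu        520
8     50  Wed        500
9     14  Mon        140
take first 7 rows:
   miles  day  miles_x10
0     40  Tue        400
1     70  Fri        700
2     39  Sat        390
3     21  Sun        210
4      3  Sun         30
5     41  Wed        410
6     73  Sun        730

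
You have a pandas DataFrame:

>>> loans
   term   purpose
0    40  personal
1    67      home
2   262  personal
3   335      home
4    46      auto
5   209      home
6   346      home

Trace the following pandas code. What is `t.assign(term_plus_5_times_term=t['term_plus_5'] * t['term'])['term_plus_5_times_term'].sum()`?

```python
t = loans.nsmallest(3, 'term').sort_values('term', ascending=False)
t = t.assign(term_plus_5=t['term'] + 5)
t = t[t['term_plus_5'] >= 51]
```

take 3 rows with smallest term:
   term   purpose
0    40  personal
4    46      auto
1    67      home
sort by term descending:
   term   purpose
1    67      home
4    46      auto
0    40  personal
add column term_plus_5 = t['term'] + 5:
   term   purpose  term_plus_5
1    67      home           72
4    46      auto           51
0    40  personal           45
filter rows where term_plus_5 >= 51:
   term purpose  term_plus_5
1    67    home           72
4    46    auto           51
add column term_plus_5_times_term = t['term_plus_5'] * t['term']:
   term purpose  term_plus_5  term_plus_5_times_term
1    67    home           72                    4824
4    46    auto           51                    2346
Then the sum of column 'term_plus_5_times_term': 7170

7170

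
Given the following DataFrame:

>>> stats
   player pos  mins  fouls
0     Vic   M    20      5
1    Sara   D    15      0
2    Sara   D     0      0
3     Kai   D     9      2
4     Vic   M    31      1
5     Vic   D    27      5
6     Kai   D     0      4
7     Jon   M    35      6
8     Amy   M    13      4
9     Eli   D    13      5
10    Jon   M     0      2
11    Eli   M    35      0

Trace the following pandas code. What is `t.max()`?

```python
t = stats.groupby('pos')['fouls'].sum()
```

group by pos, sum of fouls:
pos
D    16
M    18
Name: fouls, dtype: int64

18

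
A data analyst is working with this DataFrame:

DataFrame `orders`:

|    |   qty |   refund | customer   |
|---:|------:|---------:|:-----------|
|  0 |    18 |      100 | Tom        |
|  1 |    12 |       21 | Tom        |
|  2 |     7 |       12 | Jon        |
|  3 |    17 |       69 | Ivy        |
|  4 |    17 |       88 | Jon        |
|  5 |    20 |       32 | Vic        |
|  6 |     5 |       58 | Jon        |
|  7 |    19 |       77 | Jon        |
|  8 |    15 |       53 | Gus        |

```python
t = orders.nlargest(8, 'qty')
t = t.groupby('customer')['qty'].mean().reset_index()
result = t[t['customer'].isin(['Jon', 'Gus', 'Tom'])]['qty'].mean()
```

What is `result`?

14.7777777778

take 8 rows with largest qty:
   qty  refund customer
5   20      32      Vic
7   19      77      Jon
0   18     100      Tom
3   17      69      Ivy
4   17      88      Jon
8   15      53      Gus
1   12      21      Tom
2    7      12      Jon
group by customer, mean of qty:
customer
Gus    15.000000
Ivy    17.000000
Jon    14.333333
Tom    15.000000
Vic    20.000000
Name: qty, dtype: float64
reset_index():
  customer        qty
0      Gus  15.000000
1      Ivy  17.000000
2      Jon  14.333333
3      Tom  15.000000
4      Vic  20.000000
filter rows where customer in ['Jon', 'Gus', 'Tom']:
  customer        qty
0      Gus  15.000000
2      Jon  14.333333
3      Tom  15.000000
So mean() = 14.7777777778.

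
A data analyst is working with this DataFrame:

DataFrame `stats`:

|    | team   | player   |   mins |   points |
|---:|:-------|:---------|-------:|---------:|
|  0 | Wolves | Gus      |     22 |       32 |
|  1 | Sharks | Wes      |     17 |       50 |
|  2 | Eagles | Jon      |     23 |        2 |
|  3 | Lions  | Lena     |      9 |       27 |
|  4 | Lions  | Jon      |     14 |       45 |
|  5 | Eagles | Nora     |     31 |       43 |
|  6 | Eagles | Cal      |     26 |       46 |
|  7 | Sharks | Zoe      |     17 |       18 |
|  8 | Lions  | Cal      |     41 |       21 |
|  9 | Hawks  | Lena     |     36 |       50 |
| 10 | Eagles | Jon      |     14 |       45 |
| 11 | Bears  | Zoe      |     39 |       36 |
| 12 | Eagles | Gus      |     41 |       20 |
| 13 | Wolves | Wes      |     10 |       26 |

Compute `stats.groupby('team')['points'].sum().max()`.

156

group by team, sum of points:
team
Bears      36
Eagles    156
Hawks      50
Lions      93
Sharks     68
Wolves     58
Name: points, dtype: int64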